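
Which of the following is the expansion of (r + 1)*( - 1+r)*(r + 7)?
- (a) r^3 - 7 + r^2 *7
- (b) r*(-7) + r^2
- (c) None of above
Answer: c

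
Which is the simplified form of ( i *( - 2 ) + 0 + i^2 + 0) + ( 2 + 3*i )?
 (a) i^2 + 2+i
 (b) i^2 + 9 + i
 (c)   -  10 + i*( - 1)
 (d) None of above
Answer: a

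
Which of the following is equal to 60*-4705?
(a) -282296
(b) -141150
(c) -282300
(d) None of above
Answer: c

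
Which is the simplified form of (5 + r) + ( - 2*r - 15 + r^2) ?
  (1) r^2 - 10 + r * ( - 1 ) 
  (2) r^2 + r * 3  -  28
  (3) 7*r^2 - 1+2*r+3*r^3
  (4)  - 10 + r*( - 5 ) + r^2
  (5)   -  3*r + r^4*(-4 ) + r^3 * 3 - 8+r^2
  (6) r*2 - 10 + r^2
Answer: 1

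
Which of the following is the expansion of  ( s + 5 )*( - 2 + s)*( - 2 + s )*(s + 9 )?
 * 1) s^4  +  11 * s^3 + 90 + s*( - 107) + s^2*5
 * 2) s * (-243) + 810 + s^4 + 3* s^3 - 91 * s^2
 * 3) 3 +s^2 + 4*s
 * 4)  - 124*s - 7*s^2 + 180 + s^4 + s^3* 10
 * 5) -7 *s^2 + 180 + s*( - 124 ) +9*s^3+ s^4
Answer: 4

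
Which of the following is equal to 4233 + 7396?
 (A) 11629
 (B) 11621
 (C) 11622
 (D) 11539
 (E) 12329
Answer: A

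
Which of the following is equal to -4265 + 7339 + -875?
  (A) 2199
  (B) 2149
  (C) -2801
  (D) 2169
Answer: A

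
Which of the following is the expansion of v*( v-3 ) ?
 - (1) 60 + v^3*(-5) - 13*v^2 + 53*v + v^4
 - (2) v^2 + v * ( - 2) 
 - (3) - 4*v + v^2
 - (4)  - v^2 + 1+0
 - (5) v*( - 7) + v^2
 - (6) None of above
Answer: 6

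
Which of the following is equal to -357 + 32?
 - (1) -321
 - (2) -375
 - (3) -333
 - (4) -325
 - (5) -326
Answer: 4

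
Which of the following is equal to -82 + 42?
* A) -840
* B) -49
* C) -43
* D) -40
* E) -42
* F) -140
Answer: D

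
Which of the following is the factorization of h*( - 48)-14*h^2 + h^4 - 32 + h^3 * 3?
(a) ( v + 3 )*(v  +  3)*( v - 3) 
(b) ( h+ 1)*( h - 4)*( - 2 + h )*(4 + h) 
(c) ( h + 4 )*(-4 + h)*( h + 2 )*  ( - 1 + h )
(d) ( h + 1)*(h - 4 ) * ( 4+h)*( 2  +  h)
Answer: d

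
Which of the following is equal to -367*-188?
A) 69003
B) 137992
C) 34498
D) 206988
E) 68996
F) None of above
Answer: E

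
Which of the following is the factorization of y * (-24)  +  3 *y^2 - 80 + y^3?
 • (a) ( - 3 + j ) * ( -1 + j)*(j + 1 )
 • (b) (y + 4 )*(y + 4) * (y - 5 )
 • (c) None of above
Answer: b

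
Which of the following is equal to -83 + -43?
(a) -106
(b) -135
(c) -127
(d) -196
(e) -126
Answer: e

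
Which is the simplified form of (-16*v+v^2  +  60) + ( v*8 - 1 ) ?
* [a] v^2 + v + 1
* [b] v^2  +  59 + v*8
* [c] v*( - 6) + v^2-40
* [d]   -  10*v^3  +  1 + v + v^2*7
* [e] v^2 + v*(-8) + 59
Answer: e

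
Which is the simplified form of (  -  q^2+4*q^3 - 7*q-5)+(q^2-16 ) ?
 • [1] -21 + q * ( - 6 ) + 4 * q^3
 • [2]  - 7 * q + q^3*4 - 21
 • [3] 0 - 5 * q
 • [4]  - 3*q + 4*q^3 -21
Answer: 2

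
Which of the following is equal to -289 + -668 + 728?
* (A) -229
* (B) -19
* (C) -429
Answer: A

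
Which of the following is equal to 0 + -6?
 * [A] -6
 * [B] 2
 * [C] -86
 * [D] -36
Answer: A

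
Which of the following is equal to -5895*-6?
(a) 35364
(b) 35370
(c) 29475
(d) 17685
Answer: b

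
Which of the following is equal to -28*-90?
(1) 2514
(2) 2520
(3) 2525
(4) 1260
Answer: 2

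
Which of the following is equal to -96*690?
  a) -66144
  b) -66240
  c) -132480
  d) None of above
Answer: b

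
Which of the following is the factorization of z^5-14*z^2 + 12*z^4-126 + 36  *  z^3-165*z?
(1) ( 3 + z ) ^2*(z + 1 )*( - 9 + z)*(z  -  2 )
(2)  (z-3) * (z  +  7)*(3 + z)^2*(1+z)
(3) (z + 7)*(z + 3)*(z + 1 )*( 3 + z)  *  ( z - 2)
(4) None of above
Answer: 3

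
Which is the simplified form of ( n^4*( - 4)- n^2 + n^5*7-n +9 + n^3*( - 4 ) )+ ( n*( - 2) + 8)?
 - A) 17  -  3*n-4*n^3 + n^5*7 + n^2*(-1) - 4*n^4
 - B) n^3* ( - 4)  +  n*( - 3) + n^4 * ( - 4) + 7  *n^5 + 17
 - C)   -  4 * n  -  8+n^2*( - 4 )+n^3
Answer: A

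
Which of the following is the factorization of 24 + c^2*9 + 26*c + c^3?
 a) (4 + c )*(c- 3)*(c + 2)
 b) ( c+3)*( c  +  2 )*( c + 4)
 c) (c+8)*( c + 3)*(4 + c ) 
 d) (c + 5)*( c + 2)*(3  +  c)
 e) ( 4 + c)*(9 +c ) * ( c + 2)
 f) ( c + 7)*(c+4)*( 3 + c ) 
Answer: b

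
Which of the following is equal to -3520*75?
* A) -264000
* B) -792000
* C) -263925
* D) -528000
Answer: A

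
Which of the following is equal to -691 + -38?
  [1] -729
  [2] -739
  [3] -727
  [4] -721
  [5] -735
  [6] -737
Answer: 1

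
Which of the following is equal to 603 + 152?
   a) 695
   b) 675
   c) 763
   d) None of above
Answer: d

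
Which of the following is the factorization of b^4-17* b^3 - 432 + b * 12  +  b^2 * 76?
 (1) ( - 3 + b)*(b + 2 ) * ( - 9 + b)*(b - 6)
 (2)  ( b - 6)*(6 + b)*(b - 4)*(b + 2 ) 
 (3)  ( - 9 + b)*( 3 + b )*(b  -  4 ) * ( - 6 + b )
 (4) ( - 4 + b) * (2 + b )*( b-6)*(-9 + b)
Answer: 4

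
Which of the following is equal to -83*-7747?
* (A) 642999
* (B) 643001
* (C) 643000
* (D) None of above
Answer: B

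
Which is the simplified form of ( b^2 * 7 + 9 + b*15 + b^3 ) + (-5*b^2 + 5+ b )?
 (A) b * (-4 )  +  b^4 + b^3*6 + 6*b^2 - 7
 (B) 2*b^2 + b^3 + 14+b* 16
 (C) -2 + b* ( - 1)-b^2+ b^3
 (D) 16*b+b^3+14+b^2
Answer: B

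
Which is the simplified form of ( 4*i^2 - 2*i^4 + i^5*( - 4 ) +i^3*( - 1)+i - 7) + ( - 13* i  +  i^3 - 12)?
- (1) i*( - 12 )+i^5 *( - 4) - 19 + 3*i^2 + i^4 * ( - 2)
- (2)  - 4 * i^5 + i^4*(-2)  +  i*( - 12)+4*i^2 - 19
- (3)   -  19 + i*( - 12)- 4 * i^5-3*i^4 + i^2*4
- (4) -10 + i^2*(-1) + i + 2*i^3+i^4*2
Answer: 2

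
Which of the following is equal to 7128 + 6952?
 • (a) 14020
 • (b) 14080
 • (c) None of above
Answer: b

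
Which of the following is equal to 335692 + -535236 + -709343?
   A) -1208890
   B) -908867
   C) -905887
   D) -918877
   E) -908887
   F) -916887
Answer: E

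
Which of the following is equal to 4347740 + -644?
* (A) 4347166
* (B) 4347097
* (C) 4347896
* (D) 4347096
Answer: D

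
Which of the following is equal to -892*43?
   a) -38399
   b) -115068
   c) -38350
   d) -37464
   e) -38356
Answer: e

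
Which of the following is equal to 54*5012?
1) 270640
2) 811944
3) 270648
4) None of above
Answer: 3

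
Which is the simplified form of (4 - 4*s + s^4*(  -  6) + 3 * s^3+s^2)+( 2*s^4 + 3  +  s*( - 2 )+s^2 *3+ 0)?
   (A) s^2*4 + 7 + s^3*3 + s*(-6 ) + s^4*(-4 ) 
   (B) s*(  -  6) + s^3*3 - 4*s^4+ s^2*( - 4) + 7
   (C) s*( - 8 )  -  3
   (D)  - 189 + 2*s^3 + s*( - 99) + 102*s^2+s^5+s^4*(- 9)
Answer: A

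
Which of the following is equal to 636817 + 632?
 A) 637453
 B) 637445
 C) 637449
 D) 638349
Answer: C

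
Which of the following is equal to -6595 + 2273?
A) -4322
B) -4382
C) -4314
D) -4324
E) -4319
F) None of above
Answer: A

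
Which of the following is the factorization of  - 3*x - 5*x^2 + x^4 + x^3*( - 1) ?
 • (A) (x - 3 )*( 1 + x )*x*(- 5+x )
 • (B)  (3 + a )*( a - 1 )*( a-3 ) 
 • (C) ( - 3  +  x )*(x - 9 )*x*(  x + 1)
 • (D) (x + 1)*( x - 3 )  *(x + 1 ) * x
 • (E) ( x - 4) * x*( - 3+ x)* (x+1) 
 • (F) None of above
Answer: D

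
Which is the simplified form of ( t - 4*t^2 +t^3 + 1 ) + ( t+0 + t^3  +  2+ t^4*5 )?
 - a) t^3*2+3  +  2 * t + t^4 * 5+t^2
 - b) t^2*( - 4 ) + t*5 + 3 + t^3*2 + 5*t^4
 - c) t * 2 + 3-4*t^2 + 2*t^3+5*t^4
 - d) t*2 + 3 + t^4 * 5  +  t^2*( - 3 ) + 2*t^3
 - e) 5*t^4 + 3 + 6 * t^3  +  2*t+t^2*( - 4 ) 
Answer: c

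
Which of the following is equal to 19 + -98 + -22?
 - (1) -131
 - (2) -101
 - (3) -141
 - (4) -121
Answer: 2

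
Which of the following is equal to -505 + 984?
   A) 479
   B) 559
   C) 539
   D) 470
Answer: A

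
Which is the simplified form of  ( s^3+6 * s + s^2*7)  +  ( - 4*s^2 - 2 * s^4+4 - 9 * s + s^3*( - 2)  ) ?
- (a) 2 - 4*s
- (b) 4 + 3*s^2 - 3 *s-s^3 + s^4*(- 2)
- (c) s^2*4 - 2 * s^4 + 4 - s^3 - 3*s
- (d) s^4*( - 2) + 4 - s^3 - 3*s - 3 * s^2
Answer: b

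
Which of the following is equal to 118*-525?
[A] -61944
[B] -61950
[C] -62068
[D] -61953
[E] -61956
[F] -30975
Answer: B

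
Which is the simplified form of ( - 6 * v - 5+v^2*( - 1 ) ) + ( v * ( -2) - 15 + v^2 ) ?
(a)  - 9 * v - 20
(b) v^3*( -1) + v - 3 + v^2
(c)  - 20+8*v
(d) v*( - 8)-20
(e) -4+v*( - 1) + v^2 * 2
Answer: d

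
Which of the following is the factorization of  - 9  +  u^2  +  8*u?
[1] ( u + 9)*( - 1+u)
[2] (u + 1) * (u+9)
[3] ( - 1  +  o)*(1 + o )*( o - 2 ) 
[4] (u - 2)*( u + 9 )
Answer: 1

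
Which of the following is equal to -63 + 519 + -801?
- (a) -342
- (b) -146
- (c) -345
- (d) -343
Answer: c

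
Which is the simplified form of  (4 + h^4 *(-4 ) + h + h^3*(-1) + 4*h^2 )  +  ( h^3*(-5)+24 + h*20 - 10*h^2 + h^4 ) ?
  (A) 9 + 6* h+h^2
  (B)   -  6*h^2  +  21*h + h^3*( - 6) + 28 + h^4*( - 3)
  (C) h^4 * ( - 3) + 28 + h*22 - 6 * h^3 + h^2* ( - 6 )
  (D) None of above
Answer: B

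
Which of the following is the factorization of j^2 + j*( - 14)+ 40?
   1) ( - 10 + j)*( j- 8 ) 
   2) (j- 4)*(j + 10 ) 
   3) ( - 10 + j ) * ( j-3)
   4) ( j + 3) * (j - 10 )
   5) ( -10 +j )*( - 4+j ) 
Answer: 5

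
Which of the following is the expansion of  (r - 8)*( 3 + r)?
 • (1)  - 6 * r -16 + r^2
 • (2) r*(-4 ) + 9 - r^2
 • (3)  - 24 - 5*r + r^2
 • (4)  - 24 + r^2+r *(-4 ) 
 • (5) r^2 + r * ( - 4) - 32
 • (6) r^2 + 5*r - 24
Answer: 3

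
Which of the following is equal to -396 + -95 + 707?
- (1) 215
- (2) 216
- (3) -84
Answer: 2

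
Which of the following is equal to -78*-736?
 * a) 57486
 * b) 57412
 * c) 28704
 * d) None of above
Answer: d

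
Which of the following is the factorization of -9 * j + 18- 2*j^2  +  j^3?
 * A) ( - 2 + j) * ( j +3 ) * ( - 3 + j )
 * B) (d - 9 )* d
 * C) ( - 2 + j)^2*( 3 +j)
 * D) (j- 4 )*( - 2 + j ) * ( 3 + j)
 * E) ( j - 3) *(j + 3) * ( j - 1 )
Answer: A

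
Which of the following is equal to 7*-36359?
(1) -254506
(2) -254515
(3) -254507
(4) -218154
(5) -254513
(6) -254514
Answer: 5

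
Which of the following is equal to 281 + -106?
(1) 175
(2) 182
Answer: 1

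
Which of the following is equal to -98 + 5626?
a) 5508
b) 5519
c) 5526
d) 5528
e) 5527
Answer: d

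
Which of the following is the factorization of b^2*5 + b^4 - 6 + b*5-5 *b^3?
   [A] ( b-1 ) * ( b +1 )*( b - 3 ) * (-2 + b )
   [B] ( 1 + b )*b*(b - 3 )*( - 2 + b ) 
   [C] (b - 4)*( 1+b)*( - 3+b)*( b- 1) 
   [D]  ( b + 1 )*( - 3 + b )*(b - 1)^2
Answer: A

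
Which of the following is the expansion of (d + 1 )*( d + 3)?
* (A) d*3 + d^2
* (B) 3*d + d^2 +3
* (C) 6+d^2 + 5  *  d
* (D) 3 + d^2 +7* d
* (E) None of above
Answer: E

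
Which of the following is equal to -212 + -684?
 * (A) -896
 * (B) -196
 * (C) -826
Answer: A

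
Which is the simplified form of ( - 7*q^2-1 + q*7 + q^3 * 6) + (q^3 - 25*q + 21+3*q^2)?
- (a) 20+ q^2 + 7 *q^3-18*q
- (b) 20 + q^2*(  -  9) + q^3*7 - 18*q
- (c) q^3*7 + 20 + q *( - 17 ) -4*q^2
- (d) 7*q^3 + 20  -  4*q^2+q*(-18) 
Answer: d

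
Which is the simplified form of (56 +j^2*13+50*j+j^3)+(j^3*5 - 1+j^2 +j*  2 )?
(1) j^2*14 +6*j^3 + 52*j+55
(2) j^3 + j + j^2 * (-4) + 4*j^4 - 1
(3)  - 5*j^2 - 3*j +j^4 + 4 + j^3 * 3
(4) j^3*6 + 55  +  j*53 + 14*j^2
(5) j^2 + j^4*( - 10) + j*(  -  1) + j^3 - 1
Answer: 1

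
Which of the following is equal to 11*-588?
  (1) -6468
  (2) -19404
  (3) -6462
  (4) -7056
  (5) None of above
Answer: 1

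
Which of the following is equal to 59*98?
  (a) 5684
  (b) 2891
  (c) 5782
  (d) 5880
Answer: c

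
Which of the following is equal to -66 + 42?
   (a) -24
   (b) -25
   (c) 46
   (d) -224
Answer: a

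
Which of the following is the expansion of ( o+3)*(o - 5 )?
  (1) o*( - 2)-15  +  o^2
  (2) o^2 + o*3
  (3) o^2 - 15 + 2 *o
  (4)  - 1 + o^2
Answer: 1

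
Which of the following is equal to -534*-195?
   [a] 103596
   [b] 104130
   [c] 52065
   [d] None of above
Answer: b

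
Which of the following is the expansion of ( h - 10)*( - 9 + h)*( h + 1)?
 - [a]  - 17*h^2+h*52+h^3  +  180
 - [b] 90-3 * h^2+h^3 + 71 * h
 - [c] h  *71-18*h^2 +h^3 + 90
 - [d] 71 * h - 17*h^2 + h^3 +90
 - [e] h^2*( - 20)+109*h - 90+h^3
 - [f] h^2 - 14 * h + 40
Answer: c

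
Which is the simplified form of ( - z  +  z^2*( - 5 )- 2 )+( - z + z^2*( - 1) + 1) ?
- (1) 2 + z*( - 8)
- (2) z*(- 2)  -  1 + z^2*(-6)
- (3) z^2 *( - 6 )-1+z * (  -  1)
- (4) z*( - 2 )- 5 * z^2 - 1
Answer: 2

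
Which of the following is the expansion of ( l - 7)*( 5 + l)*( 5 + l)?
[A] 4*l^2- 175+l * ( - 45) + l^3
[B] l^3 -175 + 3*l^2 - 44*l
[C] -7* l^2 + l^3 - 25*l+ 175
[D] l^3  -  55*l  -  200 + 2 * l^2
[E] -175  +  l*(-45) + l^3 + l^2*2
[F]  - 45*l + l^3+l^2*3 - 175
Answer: F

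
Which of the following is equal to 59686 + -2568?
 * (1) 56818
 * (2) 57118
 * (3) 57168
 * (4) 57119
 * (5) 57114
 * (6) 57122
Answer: 2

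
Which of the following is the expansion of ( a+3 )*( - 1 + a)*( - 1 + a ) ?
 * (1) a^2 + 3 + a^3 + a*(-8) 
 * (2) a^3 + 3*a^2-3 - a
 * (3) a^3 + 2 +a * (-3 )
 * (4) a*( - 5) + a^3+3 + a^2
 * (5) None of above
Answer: 4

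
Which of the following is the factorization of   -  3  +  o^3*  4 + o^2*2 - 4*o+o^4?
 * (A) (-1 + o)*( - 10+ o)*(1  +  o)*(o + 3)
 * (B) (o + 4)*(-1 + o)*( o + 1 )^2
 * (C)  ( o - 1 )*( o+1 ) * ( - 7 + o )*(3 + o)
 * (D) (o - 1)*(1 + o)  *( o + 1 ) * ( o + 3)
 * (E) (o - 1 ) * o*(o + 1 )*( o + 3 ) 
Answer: D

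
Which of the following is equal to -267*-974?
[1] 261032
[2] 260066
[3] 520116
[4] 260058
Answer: 4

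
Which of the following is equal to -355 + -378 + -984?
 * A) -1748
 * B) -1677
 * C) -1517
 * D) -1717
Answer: D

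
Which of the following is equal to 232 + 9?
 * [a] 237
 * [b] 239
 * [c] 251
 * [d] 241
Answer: d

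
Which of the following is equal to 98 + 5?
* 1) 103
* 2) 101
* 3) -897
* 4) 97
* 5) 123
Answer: 1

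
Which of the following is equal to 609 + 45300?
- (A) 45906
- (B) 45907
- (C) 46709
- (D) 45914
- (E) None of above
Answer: E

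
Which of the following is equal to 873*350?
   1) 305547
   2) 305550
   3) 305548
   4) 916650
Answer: 2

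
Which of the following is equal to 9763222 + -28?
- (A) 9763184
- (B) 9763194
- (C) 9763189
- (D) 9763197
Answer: B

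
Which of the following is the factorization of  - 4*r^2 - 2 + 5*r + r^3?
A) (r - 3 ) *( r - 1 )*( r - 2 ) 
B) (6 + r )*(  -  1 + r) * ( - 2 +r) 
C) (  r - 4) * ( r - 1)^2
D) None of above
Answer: D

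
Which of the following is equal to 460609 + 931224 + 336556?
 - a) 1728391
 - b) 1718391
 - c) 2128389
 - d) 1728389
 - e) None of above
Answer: d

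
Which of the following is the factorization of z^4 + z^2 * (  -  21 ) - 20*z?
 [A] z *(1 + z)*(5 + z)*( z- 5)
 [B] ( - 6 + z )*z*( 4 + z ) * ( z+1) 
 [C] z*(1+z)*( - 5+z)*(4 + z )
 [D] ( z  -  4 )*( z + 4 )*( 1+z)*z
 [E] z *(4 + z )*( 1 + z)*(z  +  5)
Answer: C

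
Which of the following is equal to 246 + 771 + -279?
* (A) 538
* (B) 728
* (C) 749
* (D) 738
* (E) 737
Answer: D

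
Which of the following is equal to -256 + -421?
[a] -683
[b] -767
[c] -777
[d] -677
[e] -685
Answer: d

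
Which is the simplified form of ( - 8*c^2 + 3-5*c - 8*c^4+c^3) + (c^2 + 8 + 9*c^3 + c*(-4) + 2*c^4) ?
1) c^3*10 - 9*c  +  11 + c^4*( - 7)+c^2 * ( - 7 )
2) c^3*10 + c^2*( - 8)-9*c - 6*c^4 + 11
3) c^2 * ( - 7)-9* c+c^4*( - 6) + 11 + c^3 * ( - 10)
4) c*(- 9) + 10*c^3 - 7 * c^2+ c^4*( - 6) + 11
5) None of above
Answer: 4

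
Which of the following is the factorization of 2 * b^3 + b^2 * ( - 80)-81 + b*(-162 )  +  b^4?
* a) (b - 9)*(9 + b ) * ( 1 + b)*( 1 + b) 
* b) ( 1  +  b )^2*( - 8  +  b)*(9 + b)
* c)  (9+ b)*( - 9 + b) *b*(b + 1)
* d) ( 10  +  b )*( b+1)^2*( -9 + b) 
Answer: a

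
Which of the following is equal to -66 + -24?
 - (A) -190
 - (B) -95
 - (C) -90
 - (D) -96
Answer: C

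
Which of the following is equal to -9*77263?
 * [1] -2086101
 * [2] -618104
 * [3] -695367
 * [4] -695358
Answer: 3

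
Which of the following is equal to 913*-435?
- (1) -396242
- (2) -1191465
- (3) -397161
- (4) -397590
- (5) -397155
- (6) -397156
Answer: 5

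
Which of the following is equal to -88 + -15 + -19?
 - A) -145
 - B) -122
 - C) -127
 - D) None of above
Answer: B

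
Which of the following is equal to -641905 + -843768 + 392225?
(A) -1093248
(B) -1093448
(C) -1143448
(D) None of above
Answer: B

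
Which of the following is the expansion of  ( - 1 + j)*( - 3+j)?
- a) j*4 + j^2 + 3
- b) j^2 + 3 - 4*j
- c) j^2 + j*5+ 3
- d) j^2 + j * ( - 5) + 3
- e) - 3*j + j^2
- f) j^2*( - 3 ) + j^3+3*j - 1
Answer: b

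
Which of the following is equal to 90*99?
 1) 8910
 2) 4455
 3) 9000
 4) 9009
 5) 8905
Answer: 1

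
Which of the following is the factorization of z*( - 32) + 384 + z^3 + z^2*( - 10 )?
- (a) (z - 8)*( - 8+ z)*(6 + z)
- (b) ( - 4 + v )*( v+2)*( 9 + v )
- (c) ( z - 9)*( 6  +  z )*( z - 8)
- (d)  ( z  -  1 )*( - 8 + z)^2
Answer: a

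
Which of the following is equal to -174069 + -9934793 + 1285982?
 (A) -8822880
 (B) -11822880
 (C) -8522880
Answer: A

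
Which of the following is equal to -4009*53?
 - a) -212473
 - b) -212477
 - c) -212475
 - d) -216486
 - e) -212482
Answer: b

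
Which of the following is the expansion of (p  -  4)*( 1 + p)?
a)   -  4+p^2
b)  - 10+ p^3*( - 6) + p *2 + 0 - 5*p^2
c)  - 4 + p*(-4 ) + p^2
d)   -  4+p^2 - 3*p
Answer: d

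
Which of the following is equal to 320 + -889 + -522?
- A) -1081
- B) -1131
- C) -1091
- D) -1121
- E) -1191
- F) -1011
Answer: C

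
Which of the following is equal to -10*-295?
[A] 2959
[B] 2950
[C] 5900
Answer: B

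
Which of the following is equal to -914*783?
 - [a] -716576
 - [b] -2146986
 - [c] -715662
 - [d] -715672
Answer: c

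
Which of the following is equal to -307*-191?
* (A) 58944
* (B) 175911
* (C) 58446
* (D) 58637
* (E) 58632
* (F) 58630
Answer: D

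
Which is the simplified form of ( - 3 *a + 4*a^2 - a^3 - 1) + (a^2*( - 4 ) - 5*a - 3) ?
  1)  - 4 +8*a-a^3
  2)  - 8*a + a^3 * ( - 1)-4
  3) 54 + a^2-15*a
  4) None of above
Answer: 2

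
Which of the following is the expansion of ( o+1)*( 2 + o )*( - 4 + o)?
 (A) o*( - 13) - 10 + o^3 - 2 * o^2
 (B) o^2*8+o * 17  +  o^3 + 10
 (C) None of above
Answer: C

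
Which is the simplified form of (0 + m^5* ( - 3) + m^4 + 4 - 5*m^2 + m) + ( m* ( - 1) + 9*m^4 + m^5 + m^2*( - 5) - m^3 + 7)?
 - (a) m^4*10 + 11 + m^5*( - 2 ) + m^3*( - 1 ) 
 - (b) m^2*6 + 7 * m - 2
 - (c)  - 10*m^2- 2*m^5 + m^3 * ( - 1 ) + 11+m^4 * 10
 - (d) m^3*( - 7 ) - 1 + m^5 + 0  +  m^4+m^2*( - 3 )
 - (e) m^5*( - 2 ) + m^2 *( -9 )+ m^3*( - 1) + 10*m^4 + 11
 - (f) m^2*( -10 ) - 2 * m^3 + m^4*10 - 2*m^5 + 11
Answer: c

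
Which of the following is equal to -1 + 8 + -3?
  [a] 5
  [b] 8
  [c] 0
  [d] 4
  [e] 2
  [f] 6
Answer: d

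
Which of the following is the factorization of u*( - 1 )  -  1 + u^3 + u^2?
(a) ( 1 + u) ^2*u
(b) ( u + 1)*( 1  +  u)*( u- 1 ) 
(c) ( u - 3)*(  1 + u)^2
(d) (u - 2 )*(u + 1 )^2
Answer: b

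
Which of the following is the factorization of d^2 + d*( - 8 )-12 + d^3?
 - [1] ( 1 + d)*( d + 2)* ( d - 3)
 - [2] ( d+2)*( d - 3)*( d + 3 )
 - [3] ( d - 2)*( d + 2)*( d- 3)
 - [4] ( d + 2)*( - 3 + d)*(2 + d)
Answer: 4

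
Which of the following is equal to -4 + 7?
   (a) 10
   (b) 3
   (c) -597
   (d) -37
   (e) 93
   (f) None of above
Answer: b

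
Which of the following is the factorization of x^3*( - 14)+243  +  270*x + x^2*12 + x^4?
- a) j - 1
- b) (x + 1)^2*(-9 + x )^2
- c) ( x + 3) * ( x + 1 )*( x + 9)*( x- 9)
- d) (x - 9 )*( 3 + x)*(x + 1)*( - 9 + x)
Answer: d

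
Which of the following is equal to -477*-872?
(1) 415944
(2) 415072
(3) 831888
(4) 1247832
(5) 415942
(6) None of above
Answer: 1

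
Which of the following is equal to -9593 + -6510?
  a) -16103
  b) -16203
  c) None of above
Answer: a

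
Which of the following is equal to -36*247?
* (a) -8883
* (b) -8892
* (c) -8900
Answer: b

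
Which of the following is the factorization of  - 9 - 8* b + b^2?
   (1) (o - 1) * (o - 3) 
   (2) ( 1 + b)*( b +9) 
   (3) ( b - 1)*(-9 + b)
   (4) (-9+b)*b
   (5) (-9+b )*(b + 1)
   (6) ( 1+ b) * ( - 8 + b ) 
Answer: 5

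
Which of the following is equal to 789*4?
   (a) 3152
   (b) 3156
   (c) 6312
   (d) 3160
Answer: b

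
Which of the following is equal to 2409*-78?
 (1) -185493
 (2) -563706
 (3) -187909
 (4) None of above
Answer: 4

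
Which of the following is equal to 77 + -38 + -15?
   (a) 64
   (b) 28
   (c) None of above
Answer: c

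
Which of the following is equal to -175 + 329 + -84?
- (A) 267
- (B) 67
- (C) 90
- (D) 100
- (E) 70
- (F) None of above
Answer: E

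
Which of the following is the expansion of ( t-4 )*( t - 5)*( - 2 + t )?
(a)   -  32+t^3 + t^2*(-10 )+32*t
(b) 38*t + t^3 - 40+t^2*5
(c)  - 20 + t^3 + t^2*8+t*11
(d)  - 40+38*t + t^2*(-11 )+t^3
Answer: d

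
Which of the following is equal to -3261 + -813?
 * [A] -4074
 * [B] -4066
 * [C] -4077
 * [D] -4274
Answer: A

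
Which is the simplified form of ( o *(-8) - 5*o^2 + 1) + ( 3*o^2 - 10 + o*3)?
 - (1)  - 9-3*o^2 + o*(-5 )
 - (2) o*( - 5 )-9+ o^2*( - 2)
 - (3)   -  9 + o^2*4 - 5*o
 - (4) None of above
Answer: 2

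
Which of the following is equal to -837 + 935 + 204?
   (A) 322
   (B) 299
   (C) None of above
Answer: C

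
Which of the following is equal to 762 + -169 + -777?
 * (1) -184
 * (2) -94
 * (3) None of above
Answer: 1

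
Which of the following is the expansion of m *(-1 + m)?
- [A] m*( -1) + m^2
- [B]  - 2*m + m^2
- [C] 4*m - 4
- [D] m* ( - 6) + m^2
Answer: A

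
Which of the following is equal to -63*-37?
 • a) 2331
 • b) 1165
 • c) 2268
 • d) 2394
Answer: a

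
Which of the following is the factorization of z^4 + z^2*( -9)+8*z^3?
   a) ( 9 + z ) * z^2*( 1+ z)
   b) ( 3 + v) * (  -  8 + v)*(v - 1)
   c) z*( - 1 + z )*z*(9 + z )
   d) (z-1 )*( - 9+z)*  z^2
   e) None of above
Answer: c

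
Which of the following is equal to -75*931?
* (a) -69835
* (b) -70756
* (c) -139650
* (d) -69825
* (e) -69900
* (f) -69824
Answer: d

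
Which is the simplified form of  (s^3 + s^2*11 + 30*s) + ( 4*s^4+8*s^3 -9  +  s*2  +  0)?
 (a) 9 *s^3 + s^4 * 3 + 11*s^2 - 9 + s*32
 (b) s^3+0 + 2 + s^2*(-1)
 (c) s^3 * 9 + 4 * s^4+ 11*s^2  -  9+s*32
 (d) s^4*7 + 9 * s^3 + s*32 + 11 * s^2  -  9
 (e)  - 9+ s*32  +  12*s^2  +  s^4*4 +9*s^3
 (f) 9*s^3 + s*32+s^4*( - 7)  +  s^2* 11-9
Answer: c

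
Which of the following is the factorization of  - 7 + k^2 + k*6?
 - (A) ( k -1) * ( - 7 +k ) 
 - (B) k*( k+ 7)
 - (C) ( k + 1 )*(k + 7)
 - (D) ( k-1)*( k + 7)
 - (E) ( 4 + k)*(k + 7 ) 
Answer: D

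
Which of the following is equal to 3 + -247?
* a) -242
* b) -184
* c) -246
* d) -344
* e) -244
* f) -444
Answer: e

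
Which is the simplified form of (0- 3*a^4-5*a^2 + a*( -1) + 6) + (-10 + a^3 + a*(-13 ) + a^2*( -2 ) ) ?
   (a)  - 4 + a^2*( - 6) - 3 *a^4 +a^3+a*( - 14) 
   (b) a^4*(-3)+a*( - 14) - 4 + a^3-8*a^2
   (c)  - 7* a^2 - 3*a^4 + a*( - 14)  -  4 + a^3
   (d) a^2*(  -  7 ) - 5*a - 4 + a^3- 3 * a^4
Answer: c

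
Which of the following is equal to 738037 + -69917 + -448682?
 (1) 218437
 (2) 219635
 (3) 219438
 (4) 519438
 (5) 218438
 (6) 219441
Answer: 3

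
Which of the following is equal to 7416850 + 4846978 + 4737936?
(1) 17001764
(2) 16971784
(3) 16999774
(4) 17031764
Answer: 1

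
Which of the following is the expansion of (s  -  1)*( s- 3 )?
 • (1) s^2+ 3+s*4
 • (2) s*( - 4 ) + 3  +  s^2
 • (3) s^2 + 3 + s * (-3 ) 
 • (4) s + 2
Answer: 2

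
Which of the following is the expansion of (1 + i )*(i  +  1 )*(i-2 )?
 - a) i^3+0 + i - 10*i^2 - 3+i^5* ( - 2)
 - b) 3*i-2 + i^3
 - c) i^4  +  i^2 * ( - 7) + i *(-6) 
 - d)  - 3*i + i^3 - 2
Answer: d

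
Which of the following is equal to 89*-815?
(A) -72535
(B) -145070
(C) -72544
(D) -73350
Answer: A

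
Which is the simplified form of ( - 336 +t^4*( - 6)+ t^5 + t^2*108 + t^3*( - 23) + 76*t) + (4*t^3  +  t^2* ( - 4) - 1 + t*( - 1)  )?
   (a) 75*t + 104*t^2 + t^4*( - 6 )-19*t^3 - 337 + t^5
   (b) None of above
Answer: a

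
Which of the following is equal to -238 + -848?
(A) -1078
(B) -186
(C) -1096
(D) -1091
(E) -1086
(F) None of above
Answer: E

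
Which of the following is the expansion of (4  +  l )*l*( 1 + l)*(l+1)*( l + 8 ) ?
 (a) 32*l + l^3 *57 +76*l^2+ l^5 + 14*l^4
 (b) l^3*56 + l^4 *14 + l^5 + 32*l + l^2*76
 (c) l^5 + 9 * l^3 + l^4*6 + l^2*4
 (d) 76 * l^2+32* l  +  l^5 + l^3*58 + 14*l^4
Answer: a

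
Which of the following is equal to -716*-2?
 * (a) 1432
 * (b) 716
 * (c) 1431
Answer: a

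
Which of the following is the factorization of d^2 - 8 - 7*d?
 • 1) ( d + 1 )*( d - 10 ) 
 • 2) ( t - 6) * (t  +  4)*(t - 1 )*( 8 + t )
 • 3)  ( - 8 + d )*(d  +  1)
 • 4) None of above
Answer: 3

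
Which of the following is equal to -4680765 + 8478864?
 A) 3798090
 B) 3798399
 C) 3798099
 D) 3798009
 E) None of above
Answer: C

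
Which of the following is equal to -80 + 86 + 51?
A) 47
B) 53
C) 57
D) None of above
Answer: C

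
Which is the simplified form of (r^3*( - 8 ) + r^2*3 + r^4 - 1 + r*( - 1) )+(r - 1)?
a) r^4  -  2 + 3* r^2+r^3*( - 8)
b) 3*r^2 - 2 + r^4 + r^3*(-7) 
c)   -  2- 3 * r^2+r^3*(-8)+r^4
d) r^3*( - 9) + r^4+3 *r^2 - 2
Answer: a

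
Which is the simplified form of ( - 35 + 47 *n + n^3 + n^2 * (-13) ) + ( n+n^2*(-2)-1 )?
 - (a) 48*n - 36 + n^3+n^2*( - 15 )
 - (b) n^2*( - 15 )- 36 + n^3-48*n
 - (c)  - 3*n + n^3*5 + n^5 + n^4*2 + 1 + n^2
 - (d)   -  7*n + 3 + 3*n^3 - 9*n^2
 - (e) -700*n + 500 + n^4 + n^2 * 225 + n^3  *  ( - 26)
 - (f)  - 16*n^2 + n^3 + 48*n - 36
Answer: a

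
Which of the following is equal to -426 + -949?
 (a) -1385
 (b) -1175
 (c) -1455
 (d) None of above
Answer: d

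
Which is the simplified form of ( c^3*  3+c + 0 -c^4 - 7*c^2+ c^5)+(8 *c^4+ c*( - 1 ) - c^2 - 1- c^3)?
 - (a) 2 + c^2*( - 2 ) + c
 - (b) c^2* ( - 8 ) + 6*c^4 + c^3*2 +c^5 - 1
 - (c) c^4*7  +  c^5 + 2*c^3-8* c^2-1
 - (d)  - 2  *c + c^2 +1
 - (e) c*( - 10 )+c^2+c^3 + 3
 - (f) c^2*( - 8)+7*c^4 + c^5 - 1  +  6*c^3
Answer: c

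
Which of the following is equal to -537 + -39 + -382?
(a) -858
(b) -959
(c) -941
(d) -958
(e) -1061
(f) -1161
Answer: d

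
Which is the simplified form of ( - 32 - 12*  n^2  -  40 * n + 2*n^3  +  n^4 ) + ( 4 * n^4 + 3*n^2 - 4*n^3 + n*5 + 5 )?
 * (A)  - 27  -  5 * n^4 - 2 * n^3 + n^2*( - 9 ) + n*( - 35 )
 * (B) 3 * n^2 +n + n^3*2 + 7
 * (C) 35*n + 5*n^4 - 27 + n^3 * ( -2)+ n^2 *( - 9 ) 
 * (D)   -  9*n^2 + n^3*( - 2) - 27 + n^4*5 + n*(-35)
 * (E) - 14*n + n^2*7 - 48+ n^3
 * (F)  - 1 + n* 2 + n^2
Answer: D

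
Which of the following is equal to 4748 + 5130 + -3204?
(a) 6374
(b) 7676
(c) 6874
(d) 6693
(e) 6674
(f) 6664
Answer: e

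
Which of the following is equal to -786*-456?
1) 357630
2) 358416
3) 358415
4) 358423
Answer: 2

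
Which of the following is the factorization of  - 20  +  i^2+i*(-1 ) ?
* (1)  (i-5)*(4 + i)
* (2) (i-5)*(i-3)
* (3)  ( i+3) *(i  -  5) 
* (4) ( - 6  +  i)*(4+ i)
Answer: 1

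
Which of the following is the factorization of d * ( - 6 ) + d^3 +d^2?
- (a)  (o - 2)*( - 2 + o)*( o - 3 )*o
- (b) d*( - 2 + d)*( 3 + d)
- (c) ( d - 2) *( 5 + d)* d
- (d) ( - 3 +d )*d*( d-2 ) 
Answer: b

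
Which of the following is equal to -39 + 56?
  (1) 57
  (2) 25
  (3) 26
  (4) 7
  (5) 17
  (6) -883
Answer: 5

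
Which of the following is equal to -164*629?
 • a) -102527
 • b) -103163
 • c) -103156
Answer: c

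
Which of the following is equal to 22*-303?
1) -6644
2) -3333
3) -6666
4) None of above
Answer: 3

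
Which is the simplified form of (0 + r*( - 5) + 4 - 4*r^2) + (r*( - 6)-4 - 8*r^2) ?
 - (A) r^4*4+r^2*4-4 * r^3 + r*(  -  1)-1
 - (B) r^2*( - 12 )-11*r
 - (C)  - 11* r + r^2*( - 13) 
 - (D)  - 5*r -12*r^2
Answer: B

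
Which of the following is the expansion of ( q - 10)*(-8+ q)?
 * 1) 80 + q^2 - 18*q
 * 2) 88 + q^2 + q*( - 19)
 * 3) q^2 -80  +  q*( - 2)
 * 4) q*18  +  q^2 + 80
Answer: 1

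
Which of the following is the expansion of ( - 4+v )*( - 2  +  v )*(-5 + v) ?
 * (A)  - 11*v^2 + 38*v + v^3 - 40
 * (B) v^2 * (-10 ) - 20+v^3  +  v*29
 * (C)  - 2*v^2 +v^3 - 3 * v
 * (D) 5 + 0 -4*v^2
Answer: A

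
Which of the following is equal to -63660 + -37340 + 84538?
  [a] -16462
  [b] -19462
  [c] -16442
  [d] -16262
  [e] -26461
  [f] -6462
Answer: a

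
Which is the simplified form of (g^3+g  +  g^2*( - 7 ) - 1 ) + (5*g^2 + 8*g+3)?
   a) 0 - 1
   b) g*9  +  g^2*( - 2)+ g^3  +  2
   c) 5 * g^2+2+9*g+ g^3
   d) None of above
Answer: b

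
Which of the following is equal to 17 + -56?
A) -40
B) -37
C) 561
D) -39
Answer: D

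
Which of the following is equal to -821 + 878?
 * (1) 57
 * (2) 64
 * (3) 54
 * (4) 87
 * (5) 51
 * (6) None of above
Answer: 1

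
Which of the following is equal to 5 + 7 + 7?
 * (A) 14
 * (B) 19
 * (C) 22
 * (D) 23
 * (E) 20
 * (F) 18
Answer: B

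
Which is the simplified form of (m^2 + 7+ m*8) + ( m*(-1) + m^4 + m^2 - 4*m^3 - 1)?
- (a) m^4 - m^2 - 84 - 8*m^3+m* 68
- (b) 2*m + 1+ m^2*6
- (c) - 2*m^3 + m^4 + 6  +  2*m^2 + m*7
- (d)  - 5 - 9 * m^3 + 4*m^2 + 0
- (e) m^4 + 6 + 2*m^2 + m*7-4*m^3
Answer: e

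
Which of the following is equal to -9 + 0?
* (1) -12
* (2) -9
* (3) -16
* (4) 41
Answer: 2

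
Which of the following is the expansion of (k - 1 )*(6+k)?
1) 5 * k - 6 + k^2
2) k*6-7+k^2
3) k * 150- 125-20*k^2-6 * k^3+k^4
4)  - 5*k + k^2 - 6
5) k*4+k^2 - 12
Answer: 1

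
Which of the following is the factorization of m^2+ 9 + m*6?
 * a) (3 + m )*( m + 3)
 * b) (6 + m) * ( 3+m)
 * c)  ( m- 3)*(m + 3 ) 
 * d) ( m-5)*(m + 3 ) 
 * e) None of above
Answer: a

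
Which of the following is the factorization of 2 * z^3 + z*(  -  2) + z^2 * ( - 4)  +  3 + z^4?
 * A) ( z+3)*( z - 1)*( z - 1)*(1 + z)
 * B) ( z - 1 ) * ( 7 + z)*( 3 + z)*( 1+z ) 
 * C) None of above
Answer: A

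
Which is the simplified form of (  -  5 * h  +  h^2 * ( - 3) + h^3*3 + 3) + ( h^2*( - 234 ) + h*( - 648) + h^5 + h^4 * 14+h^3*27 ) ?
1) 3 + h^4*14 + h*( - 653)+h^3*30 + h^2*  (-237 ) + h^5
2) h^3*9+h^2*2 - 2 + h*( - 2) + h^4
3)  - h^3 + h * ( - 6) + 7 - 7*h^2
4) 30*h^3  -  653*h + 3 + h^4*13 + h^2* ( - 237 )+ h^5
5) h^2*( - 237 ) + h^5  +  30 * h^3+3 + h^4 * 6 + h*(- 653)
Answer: 1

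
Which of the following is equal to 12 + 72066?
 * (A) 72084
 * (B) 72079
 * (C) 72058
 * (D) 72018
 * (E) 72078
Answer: E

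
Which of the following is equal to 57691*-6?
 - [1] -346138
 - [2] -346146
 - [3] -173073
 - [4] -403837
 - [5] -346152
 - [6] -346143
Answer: 2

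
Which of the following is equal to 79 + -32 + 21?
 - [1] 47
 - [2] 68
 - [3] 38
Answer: 2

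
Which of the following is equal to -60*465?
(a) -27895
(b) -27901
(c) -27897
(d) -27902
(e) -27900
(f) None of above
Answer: e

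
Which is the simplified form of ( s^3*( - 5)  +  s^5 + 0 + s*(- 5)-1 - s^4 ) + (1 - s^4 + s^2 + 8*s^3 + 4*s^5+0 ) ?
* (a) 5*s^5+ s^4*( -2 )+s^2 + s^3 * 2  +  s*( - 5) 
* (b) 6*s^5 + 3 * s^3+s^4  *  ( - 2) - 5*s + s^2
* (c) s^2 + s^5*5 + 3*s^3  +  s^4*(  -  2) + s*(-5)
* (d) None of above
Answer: c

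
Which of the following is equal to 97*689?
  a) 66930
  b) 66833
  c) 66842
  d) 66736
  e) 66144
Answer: b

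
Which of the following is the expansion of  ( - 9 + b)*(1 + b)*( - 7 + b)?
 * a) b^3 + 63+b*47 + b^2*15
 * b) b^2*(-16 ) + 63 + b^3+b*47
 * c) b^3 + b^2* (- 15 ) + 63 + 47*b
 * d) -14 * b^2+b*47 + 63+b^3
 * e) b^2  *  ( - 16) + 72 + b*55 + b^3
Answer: c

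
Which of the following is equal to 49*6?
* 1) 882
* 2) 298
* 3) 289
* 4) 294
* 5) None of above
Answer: 4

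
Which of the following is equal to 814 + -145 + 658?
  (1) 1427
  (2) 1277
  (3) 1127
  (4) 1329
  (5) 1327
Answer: 5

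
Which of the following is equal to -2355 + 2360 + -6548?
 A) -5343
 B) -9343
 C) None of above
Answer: C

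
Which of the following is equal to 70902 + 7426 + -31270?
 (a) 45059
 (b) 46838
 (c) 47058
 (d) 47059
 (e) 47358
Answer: c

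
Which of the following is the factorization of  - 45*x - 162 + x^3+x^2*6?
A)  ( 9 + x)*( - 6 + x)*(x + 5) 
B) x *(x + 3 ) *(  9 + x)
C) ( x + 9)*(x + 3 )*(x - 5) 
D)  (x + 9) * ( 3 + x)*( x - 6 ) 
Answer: D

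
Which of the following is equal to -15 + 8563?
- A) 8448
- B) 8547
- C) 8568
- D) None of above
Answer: D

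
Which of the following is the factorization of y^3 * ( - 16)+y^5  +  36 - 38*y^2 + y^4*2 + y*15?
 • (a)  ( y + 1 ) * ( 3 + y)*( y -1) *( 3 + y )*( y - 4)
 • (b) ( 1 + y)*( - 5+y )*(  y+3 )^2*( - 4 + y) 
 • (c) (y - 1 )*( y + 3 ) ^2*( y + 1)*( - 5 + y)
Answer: a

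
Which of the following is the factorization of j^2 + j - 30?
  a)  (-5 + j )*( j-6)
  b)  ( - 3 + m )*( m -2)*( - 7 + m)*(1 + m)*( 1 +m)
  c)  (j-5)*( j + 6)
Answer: c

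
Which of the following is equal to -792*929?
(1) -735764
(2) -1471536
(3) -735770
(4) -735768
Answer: 4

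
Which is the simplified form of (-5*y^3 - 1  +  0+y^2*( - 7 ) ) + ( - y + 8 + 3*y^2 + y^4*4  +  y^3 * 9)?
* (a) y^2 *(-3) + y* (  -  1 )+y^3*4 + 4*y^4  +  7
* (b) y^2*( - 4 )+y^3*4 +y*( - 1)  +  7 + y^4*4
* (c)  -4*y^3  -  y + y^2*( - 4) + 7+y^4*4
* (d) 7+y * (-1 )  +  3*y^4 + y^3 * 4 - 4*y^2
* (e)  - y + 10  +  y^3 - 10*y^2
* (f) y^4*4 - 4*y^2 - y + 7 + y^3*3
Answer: b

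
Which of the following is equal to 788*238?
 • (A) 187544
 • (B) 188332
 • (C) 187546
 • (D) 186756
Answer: A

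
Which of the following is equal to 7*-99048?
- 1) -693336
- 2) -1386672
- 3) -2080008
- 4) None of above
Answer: 1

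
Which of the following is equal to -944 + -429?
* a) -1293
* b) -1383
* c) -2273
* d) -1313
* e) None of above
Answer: e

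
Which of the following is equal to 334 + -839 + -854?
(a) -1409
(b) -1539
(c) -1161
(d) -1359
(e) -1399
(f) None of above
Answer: d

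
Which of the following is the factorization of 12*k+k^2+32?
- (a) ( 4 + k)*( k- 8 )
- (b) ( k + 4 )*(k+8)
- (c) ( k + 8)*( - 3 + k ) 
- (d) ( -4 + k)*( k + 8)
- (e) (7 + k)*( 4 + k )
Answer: b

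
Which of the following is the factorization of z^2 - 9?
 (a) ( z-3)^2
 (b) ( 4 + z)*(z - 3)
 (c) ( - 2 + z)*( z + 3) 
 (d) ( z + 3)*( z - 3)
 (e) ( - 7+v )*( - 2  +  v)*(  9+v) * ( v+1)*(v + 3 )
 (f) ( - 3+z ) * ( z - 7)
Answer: d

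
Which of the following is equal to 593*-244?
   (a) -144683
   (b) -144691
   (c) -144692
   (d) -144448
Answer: c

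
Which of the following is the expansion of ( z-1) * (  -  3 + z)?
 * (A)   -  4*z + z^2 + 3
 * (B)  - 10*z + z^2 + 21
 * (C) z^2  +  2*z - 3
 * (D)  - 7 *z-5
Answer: A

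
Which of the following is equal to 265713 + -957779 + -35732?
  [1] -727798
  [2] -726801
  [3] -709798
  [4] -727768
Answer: 1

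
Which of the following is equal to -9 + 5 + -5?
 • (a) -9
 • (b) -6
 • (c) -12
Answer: a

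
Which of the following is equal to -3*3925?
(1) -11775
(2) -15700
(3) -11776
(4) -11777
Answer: 1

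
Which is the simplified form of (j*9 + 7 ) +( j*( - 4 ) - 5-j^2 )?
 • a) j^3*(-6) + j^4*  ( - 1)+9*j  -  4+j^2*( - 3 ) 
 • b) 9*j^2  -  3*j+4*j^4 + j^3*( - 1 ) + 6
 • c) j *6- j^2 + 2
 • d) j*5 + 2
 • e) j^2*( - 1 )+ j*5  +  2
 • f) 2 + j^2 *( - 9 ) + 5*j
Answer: e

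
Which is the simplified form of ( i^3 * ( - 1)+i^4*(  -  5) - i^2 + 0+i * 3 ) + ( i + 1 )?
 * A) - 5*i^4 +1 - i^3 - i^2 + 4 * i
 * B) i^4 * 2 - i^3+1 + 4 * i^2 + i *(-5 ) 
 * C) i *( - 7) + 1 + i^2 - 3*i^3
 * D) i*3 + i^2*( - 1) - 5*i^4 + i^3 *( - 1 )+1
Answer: A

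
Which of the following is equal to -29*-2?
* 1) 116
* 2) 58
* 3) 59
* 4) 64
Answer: 2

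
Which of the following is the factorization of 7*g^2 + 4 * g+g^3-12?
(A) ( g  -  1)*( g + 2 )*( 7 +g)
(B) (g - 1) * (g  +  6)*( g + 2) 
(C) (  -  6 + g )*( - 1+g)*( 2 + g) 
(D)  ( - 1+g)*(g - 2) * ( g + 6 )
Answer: B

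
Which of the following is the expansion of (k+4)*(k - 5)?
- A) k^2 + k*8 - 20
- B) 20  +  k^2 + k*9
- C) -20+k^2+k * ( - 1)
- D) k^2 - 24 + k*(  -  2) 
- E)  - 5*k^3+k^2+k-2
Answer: C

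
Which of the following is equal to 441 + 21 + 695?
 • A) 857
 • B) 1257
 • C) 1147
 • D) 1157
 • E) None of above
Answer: D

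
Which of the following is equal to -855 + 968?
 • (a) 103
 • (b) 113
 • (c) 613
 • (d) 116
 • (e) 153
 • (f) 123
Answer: b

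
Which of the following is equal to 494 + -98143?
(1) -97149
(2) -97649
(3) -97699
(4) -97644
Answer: 2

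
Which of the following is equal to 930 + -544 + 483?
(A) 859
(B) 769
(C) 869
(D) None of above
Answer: C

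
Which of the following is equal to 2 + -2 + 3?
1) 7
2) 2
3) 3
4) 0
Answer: 3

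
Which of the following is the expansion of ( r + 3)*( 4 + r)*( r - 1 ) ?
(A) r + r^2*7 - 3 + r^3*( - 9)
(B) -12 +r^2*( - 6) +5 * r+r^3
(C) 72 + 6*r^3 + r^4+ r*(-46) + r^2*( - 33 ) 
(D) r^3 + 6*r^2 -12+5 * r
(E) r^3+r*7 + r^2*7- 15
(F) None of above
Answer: D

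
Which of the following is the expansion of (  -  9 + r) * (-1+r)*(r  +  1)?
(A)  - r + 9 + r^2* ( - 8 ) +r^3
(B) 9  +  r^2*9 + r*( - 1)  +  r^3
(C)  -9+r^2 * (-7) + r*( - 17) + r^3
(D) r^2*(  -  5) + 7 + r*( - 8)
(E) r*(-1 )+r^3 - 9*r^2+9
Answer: E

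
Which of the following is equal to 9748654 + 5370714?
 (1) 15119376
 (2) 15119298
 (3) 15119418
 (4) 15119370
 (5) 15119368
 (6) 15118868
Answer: 5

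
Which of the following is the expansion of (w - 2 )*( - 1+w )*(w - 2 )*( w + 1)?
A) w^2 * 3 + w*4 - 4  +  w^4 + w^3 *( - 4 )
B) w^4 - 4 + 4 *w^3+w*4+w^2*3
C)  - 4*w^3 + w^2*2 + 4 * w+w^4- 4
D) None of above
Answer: A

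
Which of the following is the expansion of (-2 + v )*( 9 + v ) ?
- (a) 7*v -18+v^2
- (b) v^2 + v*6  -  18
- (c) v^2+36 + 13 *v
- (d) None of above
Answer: a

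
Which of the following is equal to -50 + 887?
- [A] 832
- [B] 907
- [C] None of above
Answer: C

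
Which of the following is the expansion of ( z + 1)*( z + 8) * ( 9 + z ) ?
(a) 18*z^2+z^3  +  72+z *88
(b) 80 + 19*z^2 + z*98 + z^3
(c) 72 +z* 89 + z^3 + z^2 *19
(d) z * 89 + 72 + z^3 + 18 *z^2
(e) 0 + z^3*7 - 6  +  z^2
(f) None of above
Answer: d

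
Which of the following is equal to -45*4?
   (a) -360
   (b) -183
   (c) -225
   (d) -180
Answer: d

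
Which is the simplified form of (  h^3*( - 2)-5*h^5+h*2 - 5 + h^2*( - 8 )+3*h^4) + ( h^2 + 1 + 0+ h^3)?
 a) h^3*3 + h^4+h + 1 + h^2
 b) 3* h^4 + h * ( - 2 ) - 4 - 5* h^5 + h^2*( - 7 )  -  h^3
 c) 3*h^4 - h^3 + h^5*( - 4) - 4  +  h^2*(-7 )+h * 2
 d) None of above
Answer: d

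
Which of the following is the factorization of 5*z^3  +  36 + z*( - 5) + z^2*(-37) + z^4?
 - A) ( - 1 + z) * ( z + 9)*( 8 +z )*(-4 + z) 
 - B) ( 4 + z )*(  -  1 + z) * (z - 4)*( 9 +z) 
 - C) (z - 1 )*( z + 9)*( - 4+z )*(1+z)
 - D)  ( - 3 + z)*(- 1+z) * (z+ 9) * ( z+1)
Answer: C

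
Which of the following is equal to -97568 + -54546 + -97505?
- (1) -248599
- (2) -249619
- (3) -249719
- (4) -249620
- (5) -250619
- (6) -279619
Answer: 2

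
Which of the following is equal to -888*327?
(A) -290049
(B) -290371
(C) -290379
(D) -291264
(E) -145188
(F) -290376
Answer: F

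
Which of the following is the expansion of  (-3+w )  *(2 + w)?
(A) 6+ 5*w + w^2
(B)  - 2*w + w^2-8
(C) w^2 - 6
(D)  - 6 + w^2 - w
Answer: D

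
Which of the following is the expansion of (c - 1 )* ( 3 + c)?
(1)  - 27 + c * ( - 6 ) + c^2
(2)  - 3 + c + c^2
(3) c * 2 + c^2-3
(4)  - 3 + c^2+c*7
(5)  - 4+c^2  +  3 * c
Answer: 3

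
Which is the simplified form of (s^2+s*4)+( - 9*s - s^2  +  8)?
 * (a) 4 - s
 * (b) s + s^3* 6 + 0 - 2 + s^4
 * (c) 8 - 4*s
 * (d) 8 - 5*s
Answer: d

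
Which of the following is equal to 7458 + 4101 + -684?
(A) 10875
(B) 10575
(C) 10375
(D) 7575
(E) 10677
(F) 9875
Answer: A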